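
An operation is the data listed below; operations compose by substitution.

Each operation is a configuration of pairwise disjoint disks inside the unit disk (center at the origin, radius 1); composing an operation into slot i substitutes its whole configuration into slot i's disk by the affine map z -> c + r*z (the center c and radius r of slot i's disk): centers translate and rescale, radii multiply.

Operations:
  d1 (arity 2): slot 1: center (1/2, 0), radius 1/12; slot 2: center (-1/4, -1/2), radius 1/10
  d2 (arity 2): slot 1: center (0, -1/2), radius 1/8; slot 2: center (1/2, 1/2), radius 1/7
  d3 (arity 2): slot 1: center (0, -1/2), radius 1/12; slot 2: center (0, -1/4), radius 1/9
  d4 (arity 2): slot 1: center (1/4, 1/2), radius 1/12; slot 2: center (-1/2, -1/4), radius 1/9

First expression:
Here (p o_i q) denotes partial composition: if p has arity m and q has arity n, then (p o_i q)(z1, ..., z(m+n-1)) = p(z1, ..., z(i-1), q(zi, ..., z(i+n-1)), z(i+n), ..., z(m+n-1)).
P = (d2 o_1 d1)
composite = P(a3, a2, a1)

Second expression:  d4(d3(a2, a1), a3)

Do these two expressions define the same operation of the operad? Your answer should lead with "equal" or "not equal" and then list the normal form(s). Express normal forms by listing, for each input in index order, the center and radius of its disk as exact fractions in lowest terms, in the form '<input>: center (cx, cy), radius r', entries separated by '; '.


The first expression, normalized: a1: center (1/2, 1/2), radius 1/7; a2: center (-1/32, -9/16), radius 1/80; a3: center (1/16, -1/2), radius 1/96
The second expression, normalized: a1: center (1/4, 23/48), radius 1/108; a2: center (1/4, 11/24), radius 1/144; a3: center (-1/2, -1/4), radius 1/9
No match — not equal.

not equal: they reduce to a1: center (1/2, 1/2), radius 1/7; a2: center (-1/32, -9/16), radius 1/80; a3: center (1/16, -1/2), radius 1/96 and a1: center (1/4, 23/48), radius 1/108; a2: center (1/4, 11/24), radius 1/144; a3: center (-1/2, -1/4), radius 1/9


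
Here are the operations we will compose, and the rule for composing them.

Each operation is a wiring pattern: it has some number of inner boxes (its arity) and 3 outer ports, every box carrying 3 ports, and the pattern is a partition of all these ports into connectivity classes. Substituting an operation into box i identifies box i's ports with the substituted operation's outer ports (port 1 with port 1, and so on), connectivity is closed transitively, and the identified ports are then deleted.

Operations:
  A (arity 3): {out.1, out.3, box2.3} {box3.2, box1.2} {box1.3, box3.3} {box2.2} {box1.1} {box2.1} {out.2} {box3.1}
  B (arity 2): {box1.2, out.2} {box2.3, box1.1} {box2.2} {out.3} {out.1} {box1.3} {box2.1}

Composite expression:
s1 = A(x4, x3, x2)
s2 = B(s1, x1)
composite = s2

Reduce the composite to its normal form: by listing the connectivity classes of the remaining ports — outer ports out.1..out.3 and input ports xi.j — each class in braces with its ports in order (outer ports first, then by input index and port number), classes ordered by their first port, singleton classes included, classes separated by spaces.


{out.1} {out.2} {out.3} {x1.1} {x1.2} {x1.3, x3.3} {x2.1} {x2.2, x4.2} {x2.3, x4.3} {x3.1} {x3.2} {x4.1}

After gluing at B, chains via deleted ports link the x-ports.
composing A on (x4, x3, x2), with out.j its own outer ports: {out.1, out.3, x3.3} {out.2} {x2.1} {x2.2, x4.2} {x2.3, x4.3} {x3.1} {x3.2} {x4.1}
composing B on (x4, x3, x2, x1), with out.j its own outer ports: {out.1} {out.2} {out.3} {x1.1} {x1.2} {x1.3, x3.3} {x2.1} {x2.2, x4.2} {x2.3, x4.3} {x3.1} {x3.2} {x4.1}


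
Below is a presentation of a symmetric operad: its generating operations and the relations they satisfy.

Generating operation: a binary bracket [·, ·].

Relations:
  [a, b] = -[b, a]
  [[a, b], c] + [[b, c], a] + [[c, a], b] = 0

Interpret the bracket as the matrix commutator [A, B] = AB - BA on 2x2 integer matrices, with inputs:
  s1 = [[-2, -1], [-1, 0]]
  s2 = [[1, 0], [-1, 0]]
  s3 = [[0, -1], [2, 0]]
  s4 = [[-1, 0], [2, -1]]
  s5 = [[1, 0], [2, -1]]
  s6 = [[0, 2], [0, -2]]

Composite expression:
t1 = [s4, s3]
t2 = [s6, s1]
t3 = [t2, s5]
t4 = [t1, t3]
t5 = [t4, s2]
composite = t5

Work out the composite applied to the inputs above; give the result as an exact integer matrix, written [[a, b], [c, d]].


[s4, s3] = [[2, 0], [0, -2]]
[s6, s1] = [[-2, 2], [2, 2]]
[[s6, s1], s5] = [[4, -4], [12, -4]]
[[s4, s3], [[s6, s1], s5]] = [[0, -16], [-48, 0]]
[[[s4, s3], [[s6, s1], s5]], s2] = [[16, 16], [-48, -16]]

[[16, 16], [-48, -16]]


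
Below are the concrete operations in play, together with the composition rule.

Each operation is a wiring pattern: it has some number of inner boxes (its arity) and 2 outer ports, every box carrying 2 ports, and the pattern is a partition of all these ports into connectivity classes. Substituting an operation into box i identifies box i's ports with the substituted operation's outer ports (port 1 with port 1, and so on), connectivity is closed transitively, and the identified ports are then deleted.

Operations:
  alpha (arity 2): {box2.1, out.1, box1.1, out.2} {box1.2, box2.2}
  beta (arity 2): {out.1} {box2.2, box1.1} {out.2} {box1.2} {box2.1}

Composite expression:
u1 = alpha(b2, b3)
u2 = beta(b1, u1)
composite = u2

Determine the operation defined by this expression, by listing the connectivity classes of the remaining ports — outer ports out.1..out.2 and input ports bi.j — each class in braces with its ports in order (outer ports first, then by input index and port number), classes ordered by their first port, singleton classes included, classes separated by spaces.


{out.1} {out.2} {b1.1, b2.1, b3.1} {b1.2} {b2.2, b3.2}

After gluing at beta, chains via deleted ports link the b-ports.
stage alpha: inputs (b2, b3), connectivity {out.1, out.2, b2.1, b3.1} {b2.2, b3.2}, out.j its boundary
stage beta: inputs (b1, b2, b3), connectivity {out.1} {out.2} {b1.1, b2.1, b3.1} {b1.2} {b2.2, b3.2}, out.j its boundary


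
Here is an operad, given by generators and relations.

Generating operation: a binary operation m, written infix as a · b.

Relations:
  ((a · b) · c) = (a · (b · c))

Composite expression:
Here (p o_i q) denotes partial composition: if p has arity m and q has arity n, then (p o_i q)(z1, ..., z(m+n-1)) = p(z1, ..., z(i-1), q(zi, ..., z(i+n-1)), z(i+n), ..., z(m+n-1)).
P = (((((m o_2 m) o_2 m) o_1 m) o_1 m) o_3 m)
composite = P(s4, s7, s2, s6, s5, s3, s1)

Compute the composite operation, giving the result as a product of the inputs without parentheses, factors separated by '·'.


s4 · s7 · s2 · s6 · s5 · s3 · s1

Under associativity of m, the answer is the s's in reading order.
(s4 · s7) unparenthesizes to s4 · s7
(s2 · s6) unparenthesizes to s2 · s6
((s4 · s7) · (s2 · s6)) unparenthesizes to s4 · s7 · s2 · s6
(s5 · s3) unparenthesizes to s5 · s3
((s5 · s3) · s1) unparenthesizes to s5 · s3 · s1
(((s4 · s7) · (s2 · s6)) · ((s5 · s3) · s1)) unparenthesizes to s4 · s7 · s2 · s6 · s5 · s3 · s1


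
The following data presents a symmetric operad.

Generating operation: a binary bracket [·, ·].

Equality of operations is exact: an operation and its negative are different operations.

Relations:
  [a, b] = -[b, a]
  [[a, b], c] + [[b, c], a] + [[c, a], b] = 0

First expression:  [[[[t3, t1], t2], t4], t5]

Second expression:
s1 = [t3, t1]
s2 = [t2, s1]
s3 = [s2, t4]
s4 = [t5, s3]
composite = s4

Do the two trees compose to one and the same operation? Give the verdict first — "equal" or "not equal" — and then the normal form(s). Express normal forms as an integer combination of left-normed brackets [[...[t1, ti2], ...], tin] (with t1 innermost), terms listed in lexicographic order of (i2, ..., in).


equal; the common form is -[[[[t1, t3], t2], t4], t5]

In normal form, the first expression is -[[[[t1, t3], t2], t4], t5]
In normal form, the second expression is -[[[[t1, t3], t2], t4], t5]
The normal forms match — equal.


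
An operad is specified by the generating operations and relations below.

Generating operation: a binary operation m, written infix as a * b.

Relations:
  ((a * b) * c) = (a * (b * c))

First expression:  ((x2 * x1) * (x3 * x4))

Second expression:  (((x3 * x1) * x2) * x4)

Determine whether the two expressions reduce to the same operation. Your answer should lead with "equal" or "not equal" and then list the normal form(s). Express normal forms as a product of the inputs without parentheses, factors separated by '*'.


not equal — first x2 * x1 * x3 * x4, second x3 * x1 * x2 * x4

Reducing the first expression gives x2 * x1 * x3 * x4
Reducing the second expression gives x3 * x1 * x2 * x4
Different reductions; not equal.


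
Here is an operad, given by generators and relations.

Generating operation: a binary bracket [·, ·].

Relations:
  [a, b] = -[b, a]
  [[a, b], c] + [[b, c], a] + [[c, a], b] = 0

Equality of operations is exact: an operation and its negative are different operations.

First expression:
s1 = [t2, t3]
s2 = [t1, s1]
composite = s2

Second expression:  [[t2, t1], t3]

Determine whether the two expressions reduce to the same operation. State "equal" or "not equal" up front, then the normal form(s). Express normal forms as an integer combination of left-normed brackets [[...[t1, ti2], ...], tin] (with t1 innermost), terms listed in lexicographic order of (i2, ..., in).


not equal; the first gives [[t1, t2], t3] - [[t1, t3], t2] and the second -[[t1, t2], t3]

Reducing the first expression gives [[t1, t2], t3] - [[t1, t3], t2]
Reducing the second expression gives -[[t1, t2], t3]
Distinct normal forms: not equal.


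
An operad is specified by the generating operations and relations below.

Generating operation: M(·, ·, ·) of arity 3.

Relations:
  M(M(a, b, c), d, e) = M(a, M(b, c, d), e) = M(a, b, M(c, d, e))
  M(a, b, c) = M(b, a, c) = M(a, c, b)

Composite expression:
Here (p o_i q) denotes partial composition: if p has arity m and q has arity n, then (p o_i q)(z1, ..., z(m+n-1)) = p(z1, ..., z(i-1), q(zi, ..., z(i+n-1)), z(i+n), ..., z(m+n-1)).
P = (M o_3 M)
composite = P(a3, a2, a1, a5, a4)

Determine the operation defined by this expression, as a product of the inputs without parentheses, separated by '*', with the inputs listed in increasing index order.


a1 * a2 * a3 * a4 * a5


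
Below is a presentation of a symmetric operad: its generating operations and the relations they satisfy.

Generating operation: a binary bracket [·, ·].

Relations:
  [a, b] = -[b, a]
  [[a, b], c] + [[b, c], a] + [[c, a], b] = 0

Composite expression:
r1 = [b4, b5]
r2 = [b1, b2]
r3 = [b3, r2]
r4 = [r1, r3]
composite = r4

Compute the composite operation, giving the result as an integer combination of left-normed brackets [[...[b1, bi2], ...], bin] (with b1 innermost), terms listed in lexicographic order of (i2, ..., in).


[[[[b1, b2], b3], b4], b5] - [[[[b1, b2], b3], b5], b4]


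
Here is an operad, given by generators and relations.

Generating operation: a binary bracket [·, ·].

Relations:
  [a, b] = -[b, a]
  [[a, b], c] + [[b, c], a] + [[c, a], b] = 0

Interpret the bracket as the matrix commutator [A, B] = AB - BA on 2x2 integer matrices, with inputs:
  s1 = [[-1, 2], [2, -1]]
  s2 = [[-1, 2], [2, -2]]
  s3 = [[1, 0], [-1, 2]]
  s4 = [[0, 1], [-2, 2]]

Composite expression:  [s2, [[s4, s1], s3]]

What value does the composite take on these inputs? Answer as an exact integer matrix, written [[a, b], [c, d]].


[[24, -20], [8, -24]]


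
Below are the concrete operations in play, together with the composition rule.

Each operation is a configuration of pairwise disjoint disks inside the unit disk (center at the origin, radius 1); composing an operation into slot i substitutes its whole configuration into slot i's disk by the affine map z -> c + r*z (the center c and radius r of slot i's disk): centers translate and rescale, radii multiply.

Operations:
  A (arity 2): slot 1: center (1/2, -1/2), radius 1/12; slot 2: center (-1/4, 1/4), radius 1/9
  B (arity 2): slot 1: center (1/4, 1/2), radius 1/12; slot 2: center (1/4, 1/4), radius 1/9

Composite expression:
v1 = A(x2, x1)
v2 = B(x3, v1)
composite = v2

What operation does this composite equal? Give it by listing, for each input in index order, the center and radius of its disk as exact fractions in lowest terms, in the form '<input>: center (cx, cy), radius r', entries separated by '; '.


x1: center (2/9, 5/18), radius 1/81; x2: center (11/36, 7/36), radius 1/108; x3: center (1/4, 1/2), radius 1/12


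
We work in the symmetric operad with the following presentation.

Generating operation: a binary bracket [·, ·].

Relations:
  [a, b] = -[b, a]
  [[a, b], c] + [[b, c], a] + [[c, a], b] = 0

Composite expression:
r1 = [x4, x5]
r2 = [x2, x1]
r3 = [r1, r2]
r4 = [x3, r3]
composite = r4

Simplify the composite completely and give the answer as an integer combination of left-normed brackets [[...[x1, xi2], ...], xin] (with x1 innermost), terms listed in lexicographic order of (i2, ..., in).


-[[[[x1, x2], x4], x5], x3] + [[[[x1, x2], x5], x4], x3]


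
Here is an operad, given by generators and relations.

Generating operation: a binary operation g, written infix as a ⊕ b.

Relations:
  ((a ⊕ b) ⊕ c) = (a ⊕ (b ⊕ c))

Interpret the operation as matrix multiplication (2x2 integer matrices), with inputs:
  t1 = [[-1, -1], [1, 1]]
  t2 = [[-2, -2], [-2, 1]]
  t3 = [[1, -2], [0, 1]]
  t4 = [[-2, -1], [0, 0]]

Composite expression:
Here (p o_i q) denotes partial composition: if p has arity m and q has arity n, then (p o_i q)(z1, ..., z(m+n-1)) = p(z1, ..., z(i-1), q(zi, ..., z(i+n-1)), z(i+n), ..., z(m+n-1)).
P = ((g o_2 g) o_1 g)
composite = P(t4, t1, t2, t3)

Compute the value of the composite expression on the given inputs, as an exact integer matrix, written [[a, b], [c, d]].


[[-4, 7], [0, 0]]

(t4 ⊕ t1) = [[1, 1], [0, 0]]
(t2 ⊕ t3) = [[-2, 2], [-2, 5]]
((t4 ⊕ t1) ⊕ (t2 ⊕ t3)) = [[-4, 7], [0, 0]]


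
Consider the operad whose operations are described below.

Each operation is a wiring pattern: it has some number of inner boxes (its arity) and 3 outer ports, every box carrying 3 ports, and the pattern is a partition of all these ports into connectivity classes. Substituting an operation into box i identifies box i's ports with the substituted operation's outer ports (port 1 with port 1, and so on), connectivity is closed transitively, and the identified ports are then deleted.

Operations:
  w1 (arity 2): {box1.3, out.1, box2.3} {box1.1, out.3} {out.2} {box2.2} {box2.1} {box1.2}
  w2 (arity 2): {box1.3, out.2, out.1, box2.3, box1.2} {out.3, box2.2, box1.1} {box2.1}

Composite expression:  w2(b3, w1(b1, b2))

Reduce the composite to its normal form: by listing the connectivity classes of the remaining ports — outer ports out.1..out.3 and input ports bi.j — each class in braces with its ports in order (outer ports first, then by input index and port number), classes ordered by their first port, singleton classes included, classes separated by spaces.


Treat the ports identified at w2 as solder joints: merge, then drop.
after w1, the pattern on (b1, b2) reads {out.1, b1.3, b2.3} {out.2} {out.3, b1.1} {b1.2} {b2.1} {b2.2} (out.j = its outer ports)
after w2, the pattern on (b3, b1, b2) reads {out.1, out.2, b1.1, b3.2, b3.3} {out.3, b3.1} {b1.2} {b1.3, b2.3} {b2.1} {b2.2} (out.j = its outer ports)

{out.1, out.2, b1.1, b3.2, b3.3} {out.3, b3.1} {b1.2} {b1.3, b2.3} {b2.1} {b2.2}


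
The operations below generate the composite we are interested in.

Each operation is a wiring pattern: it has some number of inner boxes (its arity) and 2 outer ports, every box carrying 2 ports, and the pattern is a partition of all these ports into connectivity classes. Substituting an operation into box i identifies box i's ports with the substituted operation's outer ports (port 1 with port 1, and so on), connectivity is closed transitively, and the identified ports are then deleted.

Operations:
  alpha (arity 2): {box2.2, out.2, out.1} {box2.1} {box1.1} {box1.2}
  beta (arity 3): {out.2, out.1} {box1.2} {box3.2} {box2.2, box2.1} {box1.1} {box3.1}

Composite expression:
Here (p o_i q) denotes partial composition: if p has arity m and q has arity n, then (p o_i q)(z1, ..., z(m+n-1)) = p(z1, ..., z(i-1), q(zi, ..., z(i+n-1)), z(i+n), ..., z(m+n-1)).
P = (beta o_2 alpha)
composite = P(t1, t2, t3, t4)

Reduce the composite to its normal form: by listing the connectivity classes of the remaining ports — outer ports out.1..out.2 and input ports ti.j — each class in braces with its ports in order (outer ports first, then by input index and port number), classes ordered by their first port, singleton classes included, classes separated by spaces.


{out.1, out.2} {t1.1} {t1.2} {t2.1} {t2.2} {t3.1} {t3.2} {t4.1} {t4.2}

Substituting into beta glues patterns; closure does the rest.
after alpha, the pattern on (t2, t3) reads {out.1, out.2, t3.2} {t2.1} {t2.2} {t3.1} (out.j = its outer ports)
after beta, the pattern on (t1, t2, t3, t4) reads {out.1, out.2} {t1.1} {t1.2} {t2.1} {t2.2} {t3.1} {t3.2} {t4.1} {t4.2} (out.j = its outer ports)


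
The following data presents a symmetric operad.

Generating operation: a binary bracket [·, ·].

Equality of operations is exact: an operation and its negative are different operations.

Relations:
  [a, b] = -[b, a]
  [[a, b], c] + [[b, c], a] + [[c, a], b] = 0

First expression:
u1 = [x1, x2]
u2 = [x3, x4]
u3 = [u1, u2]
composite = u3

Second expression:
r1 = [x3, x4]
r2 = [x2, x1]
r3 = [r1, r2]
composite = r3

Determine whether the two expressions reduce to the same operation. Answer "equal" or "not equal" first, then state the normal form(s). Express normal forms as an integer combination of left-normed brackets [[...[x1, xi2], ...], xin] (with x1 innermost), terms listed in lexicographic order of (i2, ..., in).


equal; both compose to [[[x1, x2], x3], x4] - [[[x1, x2], x4], x3]

The first composite normalizes to [[[x1, x2], x3], x4] - [[[x1, x2], x4], x3]
The second composite normalizes to [[[x1, x2], x3], x4] - [[[x1, x2], x4], x3]
Same normal form: equal.


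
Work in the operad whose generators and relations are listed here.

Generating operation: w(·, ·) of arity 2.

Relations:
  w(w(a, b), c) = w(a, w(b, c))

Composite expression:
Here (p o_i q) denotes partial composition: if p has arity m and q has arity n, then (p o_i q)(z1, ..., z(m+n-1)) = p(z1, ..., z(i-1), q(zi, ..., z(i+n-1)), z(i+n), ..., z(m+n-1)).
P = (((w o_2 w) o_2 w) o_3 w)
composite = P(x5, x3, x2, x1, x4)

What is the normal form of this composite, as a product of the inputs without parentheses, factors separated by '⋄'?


x5 ⋄ x3 ⋄ x2 ⋄ x1 ⋄ x4


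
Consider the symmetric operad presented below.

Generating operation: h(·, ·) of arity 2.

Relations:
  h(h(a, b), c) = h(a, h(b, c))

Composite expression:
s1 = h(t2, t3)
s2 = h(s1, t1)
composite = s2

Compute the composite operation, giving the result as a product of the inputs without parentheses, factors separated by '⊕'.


t2 ⊕ t3 ⊕ t1

The h-tree's shape is irrelevant; the t-reading-order decides.
h(t2, t3) spells out as t2 ⊕ t3
h(h(t2, t3), t1) spells out as t2 ⊕ t3 ⊕ t1


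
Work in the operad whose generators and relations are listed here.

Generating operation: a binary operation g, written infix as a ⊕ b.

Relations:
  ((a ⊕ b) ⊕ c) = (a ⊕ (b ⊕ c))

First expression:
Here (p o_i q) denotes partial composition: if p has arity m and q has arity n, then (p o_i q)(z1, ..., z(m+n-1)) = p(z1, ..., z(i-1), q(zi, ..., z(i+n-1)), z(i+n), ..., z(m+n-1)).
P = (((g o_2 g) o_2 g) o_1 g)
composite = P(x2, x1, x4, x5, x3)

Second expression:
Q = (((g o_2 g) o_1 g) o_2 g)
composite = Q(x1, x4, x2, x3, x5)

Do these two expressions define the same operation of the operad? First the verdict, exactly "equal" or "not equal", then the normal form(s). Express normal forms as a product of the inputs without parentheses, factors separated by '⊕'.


not equal; first: x2 ⊕ x1 ⊕ x4 ⊕ x5 ⊕ x3; second: x1 ⊕ x4 ⊕ x2 ⊕ x3 ⊕ x5

Normal form of the first expression: x2 ⊕ x1 ⊕ x4 ⊕ x5 ⊕ x3
Normal form of the second expression: x1 ⊕ x4 ⊕ x2 ⊕ x3 ⊕ x5
No match — not equal.


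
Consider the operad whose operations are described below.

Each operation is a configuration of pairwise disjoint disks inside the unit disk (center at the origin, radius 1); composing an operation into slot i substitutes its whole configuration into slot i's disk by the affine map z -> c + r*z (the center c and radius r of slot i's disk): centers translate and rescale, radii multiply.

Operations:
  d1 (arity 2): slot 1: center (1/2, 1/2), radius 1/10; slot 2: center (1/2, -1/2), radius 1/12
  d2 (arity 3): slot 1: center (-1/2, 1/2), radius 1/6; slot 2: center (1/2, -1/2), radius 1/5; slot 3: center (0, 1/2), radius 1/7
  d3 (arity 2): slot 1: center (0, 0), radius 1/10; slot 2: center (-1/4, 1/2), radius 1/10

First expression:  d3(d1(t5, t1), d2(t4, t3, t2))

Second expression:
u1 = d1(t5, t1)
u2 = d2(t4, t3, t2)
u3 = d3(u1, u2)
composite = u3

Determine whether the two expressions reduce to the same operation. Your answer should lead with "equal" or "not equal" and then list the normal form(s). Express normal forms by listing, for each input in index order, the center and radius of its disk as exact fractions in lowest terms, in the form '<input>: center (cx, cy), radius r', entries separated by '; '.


equal; the common form is t1: center (1/20, -1/20), radius 1/120; t2: center (-1/4, 11/20), radius 1/70; t3: center (-1/5, 9/20), radius 1/50; t4: center (-3/10, 11/20), radius 1/60; t5: center (1/20, 1/20), radius 1/100

In normal form, the first expression is t1: center (1/20, -1/20), radius 1/120; t2: center (-1/4, 11/20), radius 1/70; t3: center (-1/5, 9/20), radius 1/50; t4: center (-3/10, 11/20), radius 1/60; t5: center (1/20, 1/20), radius 1/100
In normal form, the second expression is t1: center (1/20, -1/20), radius 1/120; t2: center (-1/4, 11/20), radius 1/70; t3: center (-1/5, 9/20), radius 1/50; t4: center (-3/10, 11/20), radius 1/60; t5: center (1/20, 1/20), radius 1/100
The forms coincide; equal.


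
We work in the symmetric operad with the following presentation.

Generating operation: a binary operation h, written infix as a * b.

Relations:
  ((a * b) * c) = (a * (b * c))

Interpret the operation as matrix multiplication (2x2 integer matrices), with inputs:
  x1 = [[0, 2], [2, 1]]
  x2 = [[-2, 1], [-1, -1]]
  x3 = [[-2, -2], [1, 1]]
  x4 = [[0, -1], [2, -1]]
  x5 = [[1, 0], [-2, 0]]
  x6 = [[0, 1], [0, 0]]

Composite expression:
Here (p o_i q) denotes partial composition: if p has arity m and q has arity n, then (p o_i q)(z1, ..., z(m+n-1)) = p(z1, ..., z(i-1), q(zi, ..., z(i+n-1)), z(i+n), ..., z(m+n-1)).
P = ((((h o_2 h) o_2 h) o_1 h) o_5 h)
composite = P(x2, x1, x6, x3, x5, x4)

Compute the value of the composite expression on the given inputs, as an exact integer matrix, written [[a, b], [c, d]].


[[0, 2], [0, -2]]

(x2 * x1) = [[2, -3], [-2, -3]]
(x6 * x3) = [[1, 1], [0, 0]]
(x5 * x4) = [[0, -1], [0, 2]]
((x6 * x3) * (x5 * x4)) = [[0, 1], [0, 0]]
((x2 * x1) * ((x6 * x3) * (x5 * x4))) = [[0, 2], [0, -2]]


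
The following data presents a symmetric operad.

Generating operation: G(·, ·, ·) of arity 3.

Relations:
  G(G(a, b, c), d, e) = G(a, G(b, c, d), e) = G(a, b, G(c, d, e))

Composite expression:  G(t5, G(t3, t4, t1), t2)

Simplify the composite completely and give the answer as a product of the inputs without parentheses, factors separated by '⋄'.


t5 ⋄ t3 ⋄ t4 ⋄ t1 ⋄ t2


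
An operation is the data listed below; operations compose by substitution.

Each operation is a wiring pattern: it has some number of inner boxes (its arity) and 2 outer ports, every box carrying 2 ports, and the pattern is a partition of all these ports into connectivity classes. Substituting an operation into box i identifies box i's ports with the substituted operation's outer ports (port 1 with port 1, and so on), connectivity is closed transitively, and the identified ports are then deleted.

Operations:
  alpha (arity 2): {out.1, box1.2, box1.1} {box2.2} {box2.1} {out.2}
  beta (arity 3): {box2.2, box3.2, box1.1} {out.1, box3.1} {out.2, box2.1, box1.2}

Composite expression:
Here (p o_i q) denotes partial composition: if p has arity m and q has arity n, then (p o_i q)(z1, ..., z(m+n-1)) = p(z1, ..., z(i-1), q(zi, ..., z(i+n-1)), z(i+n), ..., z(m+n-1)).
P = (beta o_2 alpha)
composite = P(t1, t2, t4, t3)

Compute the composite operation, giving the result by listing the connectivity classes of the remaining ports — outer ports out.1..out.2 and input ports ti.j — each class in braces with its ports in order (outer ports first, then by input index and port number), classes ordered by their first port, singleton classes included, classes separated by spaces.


{out.1, t3.1} {out.2, t1.2, t2.1, t2.2} {t1.1, t3.2} {t4.1} {t4.2}

Two ports join when wires chain via beta-identified ports.
composing alpha on (t2, t4), with out.j its own outer ports: {out.1, t2.1, t2.2} {out.2} {t4.1} {t4.2}
composing beta on (t1, t2, t4, t3), with out.j its own outer ports: {out.1, t3.1} {out.2, t1.2, t2.1, t2.2} {t1.1, t3.2} {t4.1} {t4.2}


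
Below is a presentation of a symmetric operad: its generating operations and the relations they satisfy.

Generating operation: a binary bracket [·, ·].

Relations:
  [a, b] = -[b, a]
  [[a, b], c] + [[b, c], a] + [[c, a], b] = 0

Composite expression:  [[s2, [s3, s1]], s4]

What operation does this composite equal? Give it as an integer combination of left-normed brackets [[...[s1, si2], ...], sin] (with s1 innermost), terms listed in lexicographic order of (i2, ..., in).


[[[s1, s3], s2], s4]


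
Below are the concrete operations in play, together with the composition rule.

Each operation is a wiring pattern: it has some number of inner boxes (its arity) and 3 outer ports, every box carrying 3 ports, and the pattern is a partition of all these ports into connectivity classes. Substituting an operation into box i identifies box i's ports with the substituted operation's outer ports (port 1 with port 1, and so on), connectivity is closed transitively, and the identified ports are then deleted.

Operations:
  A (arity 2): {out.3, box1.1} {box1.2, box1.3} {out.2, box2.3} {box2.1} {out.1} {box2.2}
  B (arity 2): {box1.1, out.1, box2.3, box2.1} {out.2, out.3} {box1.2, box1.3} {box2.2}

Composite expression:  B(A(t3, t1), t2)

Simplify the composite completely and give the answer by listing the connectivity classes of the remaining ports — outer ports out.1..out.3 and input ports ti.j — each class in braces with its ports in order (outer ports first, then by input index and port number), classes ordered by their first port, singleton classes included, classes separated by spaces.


Substituting into B glues patterns; closure does the rest.
after A, the pattern on (t3, t1) reads {out.1} {out.2, t1.3} {out.3, t3.1} {t1.1} {t1.2} {t3.2, t3.3} (out.j = its outer ports)
after B, the pattern on (t3, t1, t2) reads {out.1, t2.1, t2.3} {out.2, out.3} {t1.1} {t1.2} {t1.3, t3.1} {t2.2} {t3.2, t3.3} (out.j = its outer ports)

{out.1, t2.1, t2.3} {out.2, out.3} {t1.1} {t1.2} {t1.3, t3.1} {t2.2} {t3.2, t3.3}


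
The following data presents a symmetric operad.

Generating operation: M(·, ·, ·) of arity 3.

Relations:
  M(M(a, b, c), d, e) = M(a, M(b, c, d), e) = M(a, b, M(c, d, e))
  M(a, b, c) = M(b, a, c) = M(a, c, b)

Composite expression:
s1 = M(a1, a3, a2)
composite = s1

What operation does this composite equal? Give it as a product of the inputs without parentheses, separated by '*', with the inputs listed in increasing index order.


a1 * a2 * a3


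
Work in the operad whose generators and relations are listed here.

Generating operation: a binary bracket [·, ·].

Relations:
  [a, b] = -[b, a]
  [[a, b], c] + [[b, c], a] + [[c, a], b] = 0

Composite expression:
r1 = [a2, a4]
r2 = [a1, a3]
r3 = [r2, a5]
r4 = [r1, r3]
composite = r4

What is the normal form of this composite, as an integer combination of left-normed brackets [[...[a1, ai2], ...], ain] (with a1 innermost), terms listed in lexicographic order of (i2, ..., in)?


Left-normed coefficients sit on the a1-initial expansion words.
Composite bracket: [[a2, a4], [[a1, a3], a5]]
Applying ab - ba throughout gives 16 signed words (2^4 = 16).
Keep just the words that open with a1:
  a1a3a5a2a4 appears with sign -1, giving the term -[[[[a1, a3], a5], a2], a4]
  a1a3a5a4a2 appears with sign +1, giving the term +[[[[a1, a3], a5], a4], a2]

-[[[[a1, a3], a5], a2], a4] + [[[[a1, a3], a5], a4], a2]


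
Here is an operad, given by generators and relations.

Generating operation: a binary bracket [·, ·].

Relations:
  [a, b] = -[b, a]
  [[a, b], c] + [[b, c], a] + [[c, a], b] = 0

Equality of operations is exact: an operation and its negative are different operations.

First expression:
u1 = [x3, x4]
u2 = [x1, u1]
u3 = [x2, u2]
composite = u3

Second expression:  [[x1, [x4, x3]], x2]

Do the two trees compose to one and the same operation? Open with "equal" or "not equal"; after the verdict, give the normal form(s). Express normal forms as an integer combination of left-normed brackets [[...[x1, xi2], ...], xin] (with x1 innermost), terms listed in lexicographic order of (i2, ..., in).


equal — both sides give -[[[x1, x3], x4], x2] + [[[x1, x4], x3], x2]

The first expression reduces to -[[[x1, x3], x4], x2] + [[[x1, x4], x3], x2]
The second expression reduces to -[[[x1, x3], x4], x2] + [[[x1, x4], x3], x2]
The normal forms match — equal.


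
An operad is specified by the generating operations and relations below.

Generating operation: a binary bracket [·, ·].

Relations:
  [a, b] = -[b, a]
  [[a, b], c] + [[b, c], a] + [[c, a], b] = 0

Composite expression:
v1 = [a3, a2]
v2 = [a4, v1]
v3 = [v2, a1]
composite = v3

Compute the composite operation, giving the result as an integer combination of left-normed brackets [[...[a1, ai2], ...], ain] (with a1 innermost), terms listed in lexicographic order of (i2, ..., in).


In the tensor algebra, words opening a1 carry the a1-anchored form.
Composite bracket: [[a4, [a3, a2]], a1]
Under [a, b] = ab - ba we get 8 signed associative words (2^3 = 8).
Only words starting with a1 matter:
  from a1a2a3a4, sign -1: term -[[[a1, a2], a3], a4]
  from a1a3a2a4, sign +1: term +[[[a1, a3], a2], a4]
  from a1a4a2a3, sign +1: term +[[[a1, a4], a2], a3]
  from a1a4a3a2, sign -1: term -[[[a1, a4], a3], a2]

-[[[a1, a2], a3], a4] + [[[a1, a3], a2], a4] + [[[a1, a4], a2], a3] - [[[a1, a4], a3], a2]


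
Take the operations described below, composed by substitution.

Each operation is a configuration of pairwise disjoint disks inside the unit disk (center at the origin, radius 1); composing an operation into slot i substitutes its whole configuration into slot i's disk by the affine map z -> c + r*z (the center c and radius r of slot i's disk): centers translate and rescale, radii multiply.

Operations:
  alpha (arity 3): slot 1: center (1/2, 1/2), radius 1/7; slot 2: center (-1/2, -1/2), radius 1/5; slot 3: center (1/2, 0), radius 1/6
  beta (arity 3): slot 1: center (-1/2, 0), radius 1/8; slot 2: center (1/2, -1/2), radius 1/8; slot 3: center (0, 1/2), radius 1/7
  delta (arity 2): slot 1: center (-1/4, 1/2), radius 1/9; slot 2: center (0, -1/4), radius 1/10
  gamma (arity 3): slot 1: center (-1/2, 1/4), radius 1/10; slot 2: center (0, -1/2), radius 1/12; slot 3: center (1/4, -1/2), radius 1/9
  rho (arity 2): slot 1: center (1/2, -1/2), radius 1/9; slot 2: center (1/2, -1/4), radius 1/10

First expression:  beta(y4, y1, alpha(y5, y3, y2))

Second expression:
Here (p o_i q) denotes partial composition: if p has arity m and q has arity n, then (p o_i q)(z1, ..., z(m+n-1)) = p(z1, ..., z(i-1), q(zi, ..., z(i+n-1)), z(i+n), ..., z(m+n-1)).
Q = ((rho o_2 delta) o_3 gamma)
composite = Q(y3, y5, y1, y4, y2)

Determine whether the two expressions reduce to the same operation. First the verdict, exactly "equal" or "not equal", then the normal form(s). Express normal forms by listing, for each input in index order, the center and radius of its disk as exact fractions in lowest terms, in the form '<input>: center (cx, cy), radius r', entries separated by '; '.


Normal form of the first expression: y1: center (1/2, -1/2), radius 1/8; y2: center (1/14, 1/2), radius 1/42; y3: center (-1/14, 3/7), radius 1/35; y4: center (-1/2, 0), radius 1/8; y5: center (1/14, 4/7), radius 1/49
Normal form of the second expression: y1: center (99/200, -109/400), radius 1/1000; y2: center (201/400, -7/25), radius 1/900; y3: center (1/2, -1/2), radius 1/9; y4: center (1/2, -7/25), radius 1/1200; y5: center (19/40, -1/5), radius 1/90
Different reductions; not equal.

not equal; the first gives y1: center (1/2, -1/2), radius 1/8; y2: center (1/14, 1/2), radius 1/42; y3: center (-1/14, 3/7), radius 1/35; y4: center (-1/2, 0), radius 1/8; y5: center (1/14, 4/7), radius 1/49 and the second y1: center (99/200, -109/400), radius 1/1000; y2: center (201/400, -7/25), radius 1/900; y3: center (1/2, -1/2), radius 1/9; y4: center (1/2, -7/25), radius 1/1200; y5: center (19/40, -1/5), radius 1/90


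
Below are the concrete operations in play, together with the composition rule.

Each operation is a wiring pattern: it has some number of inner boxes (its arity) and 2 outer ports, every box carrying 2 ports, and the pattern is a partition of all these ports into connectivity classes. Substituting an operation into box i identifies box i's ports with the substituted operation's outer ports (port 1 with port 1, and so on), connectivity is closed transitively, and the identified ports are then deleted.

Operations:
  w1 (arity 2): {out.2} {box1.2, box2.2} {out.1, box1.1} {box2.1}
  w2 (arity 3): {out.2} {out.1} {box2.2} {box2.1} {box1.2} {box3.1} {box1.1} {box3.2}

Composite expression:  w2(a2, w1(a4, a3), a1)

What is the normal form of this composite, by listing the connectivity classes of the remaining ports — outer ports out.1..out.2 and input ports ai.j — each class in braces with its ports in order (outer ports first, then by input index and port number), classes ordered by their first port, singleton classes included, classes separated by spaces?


{out.1} {out.2} {a1.1} {a1.2} {a2.1} {a2.2} {a3.1} {a3.2, a4.2} {a4.1}

Substituting into w2 glues patterns; closure does the rest.
through w1, on inputs (a4, a3): {out.1, a4.1} {out.2} {a3.1} {a3.2, a4.2} (out.j = stage outer ports)
through w2, on inputs (a2, a4, a3, a1): {out.1} {out.2} {a1.1} {a1.2} {a2.1} {a2.2} {a3.1} {a3.2, a4.2} {a4.1} (out.j = stage outer ports)


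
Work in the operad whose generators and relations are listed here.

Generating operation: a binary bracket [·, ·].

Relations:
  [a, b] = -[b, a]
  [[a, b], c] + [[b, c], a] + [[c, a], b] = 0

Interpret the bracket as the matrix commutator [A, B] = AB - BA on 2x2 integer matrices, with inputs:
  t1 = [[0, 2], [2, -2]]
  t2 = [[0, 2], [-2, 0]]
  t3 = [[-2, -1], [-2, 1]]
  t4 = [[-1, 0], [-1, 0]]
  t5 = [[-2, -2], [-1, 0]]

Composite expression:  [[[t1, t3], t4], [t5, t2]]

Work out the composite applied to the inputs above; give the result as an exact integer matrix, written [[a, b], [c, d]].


[[-24, -16], [-56, 24]]

[t1, t3] = [[-2, 4], [-2, 2]]
[[t1, t3], t4] = [[-4, 4], [-2, 4]]
[t5, t2] = [[6, -4], [-4, -6]]
[[[t1, t3], t4], [t5, t2]] = [[-24, -16], [-56, 24]]


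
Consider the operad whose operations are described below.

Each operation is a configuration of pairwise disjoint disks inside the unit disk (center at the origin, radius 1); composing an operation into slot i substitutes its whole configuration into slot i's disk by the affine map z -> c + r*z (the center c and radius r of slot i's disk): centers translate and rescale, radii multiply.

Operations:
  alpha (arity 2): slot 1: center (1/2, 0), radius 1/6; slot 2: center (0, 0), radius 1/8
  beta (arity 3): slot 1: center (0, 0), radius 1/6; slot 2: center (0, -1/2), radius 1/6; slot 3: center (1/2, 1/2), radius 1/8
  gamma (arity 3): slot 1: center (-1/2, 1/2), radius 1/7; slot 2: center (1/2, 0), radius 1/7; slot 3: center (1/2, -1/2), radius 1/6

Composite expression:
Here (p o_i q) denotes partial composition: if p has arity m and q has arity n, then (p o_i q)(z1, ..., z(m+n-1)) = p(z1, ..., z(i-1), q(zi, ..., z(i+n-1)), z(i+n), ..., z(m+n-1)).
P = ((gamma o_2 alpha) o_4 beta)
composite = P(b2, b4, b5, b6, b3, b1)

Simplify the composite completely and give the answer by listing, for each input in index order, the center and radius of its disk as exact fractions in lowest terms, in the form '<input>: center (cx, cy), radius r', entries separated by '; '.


b1: center (7/12, -5/12), radius 1/48; b2: center (-1/2, 1/2), radius 1/7; b3: center (1/2, -7/12), radius 1/36; b4: center (4/7, 0), radius 1/42; b5: center (1/2, 0), radius 1/56; b6: center (1/2, -1/2), radius 1/36

Affine substitution under gamma: radii multiply and b-centers shift.
b2: after 1 affine step, its disk has center (-1/2, 1/2), radius 1/7
b4: after 2 affine steps, its disk has center (4/7, 0), radius 1/42
b5: after 2 affine steps, its disk has center (1/2, 0), radius 1/56
b6: after 2 affine steps, its disk has center (1/2, -1/2), radius 1/36
b3: after 2 affine steps, its disk has center (1/2, -7/12), radius 1/36
b1: after 2 affine steps, its disk has center (7/12, -5/12), radius 1/48


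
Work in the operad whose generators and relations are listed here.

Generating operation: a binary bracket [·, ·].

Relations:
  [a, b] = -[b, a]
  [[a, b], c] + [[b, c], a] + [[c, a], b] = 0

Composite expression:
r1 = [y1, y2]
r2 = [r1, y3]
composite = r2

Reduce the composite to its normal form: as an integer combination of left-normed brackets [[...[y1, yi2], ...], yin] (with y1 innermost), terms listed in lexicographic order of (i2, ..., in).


[[y1, y2], y3]

Expand each bracket as ab - ba; the y1-initial words give the coefficients.
Composite bracket: [[y1, y2], y3]
Expanding via [a, b] = ab - ba: 4 signed words (2^2 = 4).
Coefficients come from the y1-initial words:
  the word y1y2y3 carries sign +1 and contributes +[[y1, y2], y3]


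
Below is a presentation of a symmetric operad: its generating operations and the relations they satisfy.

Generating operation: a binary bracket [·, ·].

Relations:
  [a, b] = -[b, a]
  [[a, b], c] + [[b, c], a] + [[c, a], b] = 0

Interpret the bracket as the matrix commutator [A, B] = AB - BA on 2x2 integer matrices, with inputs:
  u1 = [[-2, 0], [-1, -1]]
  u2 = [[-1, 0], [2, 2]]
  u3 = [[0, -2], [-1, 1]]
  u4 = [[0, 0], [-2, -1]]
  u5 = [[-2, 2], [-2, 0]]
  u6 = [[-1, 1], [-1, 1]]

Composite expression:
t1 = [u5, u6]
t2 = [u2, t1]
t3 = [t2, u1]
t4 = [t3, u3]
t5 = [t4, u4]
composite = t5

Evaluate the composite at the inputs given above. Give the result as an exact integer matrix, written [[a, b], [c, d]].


[[60, 30], [-62, -60]]

[u5, u6] = [[0, 2], [2, 0]]
[u2, [u5, u6]] = [[-4, -6], [6, 4]]
[[u2, [u5, u6]], u1] = [[6, -6], [-14, -6]]
[[[u2, [u5, u6]], u1], u3] = [[-22, -30], [26, 22]]
[[[[u2, [u5, u6]], u1], u3], u4] = [[60, 30], [-62, -60]]


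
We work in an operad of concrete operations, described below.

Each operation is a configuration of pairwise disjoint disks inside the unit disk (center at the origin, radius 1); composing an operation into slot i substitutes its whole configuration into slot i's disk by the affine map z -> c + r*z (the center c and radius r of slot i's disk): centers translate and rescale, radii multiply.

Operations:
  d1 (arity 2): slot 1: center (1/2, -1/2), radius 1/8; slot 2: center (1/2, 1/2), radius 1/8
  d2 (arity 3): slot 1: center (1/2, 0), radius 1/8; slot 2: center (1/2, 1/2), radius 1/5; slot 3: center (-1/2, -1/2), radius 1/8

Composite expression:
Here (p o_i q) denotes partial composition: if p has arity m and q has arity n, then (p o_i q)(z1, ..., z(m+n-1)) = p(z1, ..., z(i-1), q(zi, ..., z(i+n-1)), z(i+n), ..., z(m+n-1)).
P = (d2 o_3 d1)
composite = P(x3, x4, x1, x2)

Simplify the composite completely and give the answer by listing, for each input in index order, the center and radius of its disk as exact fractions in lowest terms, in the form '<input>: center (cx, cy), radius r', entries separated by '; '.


x1: center (-7/16, -9/16), radius 1/64; x2: center (-7/16, -7/16), radius 1/64; x3: center (1/2, 0), radius 1/8; x4: center (1/2, 1/2), radius 1/5
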